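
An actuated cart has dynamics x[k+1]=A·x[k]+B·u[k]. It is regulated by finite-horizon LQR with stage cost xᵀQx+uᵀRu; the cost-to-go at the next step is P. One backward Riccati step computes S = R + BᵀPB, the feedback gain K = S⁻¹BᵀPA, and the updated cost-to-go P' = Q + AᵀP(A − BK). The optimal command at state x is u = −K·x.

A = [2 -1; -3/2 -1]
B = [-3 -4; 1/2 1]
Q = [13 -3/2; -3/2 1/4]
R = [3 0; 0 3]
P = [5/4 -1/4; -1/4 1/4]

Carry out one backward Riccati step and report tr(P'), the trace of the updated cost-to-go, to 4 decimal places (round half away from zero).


14.3347

BᵀP = [-3.8750 0.8750; -5.2500 1.2500]
S = R + BᵀPB = [3 0; 0 3] + [12.0625 16.3750; 16.3750 22.2500] = [15.0625 16.3750; 16.3750 25.2500]
BᵀPA = [-9.0625 3.0000; -12.3750 4.0000]
K = S⁻¹·BᵀPA = [-0.2334 0.0914; -0.3387 0.0992]
A−BK = [-0.0552 -0.3292; -1.0446 -1.1448]
AᵀP(A−BK) = [0.7554 0.0552; 0.0552 0.3292]
P' = Q + AᵀP(A−BK) = [13.7554 -1.4448; -1.4448 0.5792]
tr(P') = 14.3347


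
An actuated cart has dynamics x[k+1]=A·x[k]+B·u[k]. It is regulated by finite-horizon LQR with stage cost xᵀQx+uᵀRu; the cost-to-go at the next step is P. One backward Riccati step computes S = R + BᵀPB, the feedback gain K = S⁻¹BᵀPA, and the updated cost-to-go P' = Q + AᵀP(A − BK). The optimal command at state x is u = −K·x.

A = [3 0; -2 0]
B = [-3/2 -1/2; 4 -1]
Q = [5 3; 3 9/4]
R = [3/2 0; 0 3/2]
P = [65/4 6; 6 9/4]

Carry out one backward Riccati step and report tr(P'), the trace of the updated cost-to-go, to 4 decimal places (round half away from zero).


BᵀP = [-0.3750 0.0000; -14.1250 -5.2500]
S = R + BᵀPB = [3/2 0; 0 3/2] + [0.5625 0.1875; 0.1875 12.3125] = [2.0625 0.1875; 0.1875 13.8125]
BᵀPA = [-1.1250 0.0000; -31.8750 0.0000]
K = S⁻¹·BᵀPA = [-0.3361 0.0000; -2.3031 0.0000]
A−BK = [1.3443 0.0000; -2.9588 0.0000]
AᵀP(A−BK) = [9.4596 0.0000; 0.0000 0.0000]
P' = Q + AᵀP(A−BK) = [14.4596 3.0000; 3.0000 2.2500]
tr(P') = 16.7096

16.7096


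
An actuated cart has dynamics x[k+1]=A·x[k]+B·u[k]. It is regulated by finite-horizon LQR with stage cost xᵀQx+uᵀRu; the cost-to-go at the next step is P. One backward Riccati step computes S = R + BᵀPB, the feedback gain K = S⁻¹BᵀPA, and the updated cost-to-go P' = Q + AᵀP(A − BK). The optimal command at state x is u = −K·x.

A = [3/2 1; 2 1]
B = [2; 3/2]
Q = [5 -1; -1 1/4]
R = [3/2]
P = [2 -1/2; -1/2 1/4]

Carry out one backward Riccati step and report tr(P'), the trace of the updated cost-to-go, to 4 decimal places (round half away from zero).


BᵀP = [3.2500 -0.6250]
S = R + BᵀPB = [3/2] + [5.5625] = [7.0625]
BᵀPA = [3.6250 2.6250]
K = S⁻¹·BᵀPA = [0.5133 0.3717]
A−BK = [0.4735 0.2566; 1.2301 0.4425]
AᵀP(A−BK) = [0.6394 0.4027; 0.4027 0.2743]
P' = Q + AᵀP(A−BK) = [5.6394 -0.5973; -0.5973 0.5243]
tr(P') = 6.1637

6.1637


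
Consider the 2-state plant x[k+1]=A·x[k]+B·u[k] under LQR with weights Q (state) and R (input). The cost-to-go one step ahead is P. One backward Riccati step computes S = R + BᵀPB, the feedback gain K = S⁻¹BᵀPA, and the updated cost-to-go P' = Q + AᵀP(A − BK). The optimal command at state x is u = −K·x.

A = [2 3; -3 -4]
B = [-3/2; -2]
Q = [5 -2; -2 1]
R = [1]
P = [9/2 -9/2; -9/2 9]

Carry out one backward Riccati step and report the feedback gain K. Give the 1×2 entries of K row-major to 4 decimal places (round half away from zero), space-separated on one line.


BᵀP = [2.2500 -11.2500]
S = R + BᵀPB = [1] + [19.1250] = [20.1250]
BᵀPA = [38.2500 51.7500]
K = S⁻¹·BᵀPA = [1.9006 2.5714]
A−BK = [4.8509 6.8571; 0.8012 1.1429]
AᵀP(A−BK) = [80.3012 113.1429; 113.1429 159.4286]
P' = Q + AᵀP(A−BK) = [85.3012 111.1429; 111.1429 160.4286]
tr(P') = 245.7298

1.9006 2.5714


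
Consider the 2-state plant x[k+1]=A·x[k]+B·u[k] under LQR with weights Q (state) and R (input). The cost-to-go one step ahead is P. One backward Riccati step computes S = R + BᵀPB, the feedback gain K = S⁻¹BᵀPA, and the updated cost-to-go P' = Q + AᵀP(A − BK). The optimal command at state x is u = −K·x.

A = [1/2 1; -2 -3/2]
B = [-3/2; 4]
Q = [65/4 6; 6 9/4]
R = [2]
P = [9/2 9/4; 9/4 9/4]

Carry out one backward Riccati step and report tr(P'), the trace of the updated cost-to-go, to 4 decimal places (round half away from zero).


BᵀP = [2.2500 5.6250]
S = R + BᵀPB = [2] + [19.1250] = [21.1250]
BᵀPA = [-10.1250 -6.1875]
K = S⁻¹·BᵀPA = [-0.4793 -0.2929]
A−BK = [-0.2189 0.5607; -0.0828 -0.3284]
AᵀP(A−BK) = [0.7722 -0.1531; -0.1531 1.0002]
P' = Q + AᵀP(A−BK) = [17.0222 5.8469; 5.8469 3.2502]
tr(P') = 20.2724

20.2724


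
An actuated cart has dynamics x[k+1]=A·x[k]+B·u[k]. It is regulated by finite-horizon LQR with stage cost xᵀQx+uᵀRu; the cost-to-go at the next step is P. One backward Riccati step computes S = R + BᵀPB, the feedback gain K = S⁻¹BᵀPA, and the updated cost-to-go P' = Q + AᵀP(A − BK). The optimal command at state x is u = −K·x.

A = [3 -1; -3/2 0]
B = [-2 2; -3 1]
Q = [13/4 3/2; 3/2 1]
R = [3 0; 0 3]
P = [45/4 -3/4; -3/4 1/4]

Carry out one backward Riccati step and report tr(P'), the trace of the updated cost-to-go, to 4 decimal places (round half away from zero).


BᵀP = [-20.2500 0.7500; 21.7500 -1.2500]
S = R + BᵀPB = [3 0; 0 3] + [38.2500 -39.7500; -39.7500 42.2500] = [41.2500 -39.7500; -39.7500 45.2500]
BᵀPA = [-61.8750 20.2500; 67.1250 -21.7500]
K = S⁻¹·BᵀPA = [-0.4594 0.1806; 1.0798 -0.3220]
A−BK = [-0.0785 0.0052; -3.9581 0.8639]
AᵀP(A−BK) = [7.6512 -2.0851; -2.0851 0.5890]
P' = Q + AᵀP(A−BK) = [10.9012 -0.5851; -0.5851 1.5890]
tr(P') = 12.4902

12.4902


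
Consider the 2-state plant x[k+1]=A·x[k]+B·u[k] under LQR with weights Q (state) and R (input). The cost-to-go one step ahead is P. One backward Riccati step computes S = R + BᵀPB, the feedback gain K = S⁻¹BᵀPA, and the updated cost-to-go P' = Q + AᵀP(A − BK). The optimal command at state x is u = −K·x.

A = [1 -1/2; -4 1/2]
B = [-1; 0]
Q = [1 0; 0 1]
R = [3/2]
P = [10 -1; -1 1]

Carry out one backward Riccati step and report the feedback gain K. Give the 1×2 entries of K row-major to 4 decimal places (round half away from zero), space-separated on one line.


BᵀP = [-10.0000 1.0000]
S = R + BᵀPB = [3/2] + [10.0000] = [11.5000]
BᵀPA = [-14.0000 5.5000]
K = S⁻¹·BᵀPA = [-1.2174 0.4783]
A−BK = [-0.2174 -0.0217; -4.0000 0.5000]
AᵀP(A−BK) = [16.9565 -2.8043; -2.8043 0.6196]
P' = Q + AᵀP(A−BK) = [17.9565 -2.8043; -2.8043 1.6196]
tr(P') = 19.5761

-1.2174 0.4783


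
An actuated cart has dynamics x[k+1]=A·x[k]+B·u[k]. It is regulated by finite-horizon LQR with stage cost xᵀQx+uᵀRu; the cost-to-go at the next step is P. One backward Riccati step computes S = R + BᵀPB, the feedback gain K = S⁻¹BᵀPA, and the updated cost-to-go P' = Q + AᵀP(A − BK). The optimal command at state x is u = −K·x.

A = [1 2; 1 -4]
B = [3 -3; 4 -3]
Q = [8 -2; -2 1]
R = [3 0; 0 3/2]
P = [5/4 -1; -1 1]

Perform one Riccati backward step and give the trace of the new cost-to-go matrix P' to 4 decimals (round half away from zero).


39.5306

BᵀP = [-0.2500 1.0000; -0.7500 0.0000]
S = R + BᵀPB = [3 0; 0 3/2] + [3.2500 -2.2500; -2.2500 2.2500] = [6.2500 -2.2500; -2.2500 3.7500]
BᵀPA = [0.7500 -4.5000; -0.7500 -1.5000]
K = S⁻¹·BᵀPA = [0.0612 -1.1020; -0.1633 -1.0612]
A−BK = [0.3265 2.1224; 0.2653 -2.7755]
AᵀP(A−BK) = [0.0816 0.5306; 0.5306 30.4490]
P' = Q + AᵀP(A−BK) = [8.0816 -1.4694; -1.4694 31.4490]
tr(P') = 39.5306


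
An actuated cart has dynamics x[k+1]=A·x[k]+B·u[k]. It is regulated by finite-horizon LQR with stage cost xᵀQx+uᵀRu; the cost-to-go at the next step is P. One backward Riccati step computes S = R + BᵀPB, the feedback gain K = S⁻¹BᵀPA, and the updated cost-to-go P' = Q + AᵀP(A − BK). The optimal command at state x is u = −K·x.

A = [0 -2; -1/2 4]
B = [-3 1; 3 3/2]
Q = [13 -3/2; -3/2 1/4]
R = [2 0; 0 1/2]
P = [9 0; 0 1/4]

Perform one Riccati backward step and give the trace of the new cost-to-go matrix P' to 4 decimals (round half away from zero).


BᵀP = [-27.0000 0.7500; 9.0000 0.3750]
S = R + BᵀPB = [2 0; 0 1/2] + [83.2500 -25.8750; -25.8750 9.5625] = [85.2500 -25.8750; -25.8750 10.0625]
BᵀPA = [-0.3750 57.0000; -0.1875 -16.5000]
K = S⁻¹·BᵀPA = [-0.0458 0.7786; -0.1364 0.3624]
A−BK = [-0.0010 -0.0266; -0.1580 1.1205]
AᵀP(A−BK) = [0.0197 -0.1401; -0.1401 1.5984]
P' = Q + AᵀP(A−BK) = [13.0197 -1.6401; -1.6401 1.8484]
tr(P') = 14.8682

14.8682


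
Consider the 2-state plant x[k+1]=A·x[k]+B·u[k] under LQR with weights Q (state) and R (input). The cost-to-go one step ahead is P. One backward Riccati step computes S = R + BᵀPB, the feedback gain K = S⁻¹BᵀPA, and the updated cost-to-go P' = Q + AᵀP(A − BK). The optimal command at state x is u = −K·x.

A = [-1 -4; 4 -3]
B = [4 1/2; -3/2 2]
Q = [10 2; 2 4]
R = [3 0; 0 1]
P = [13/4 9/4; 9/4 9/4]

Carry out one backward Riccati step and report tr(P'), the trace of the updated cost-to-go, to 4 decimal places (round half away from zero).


22.2079

BᵀP = [9.6250 5.6250; 6.1250 5.6250]
S = R + BᵀPB = [3 0; 0 1] + [30.0625 16.0625; 16.0625 14.3125] = [33.0625 16.0625; 16.0625 15.3125]
BᵀPA = [12.8750 -55.3750; 16.3750 -41.3750]
K = S⁻¹·BᵀPA = [-0.2653 -0.7385; 1.3477 -1.9274]
A−BK = [-0.6125 -0.0823; 0.9065 -0.2530]
AᵀP(A−BK) = [2.5973 -2.1811; -2.1811 5.6107]
P' = Q + AᵀP(A−BK) = [12.5973 -0.1811; -0.1811 9.6107]
tr(P') = 22.2079


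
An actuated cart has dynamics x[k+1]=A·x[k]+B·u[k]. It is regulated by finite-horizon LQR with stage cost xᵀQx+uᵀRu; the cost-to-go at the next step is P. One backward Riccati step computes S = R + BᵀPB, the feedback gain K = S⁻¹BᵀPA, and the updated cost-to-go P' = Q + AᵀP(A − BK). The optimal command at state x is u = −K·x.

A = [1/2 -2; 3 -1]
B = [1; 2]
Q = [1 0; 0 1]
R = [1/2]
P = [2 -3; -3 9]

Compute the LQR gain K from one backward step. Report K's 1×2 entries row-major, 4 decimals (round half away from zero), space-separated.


BᵀP = [-4.0000 15.0000]
S = R + BᵀPB = [1/2] + [26.0000] = [26.5000]
BᵀPA = [43.0000 -7.0000]
K = S⁻¹·BᵀPA = [1.6226 -0.2642]
A−BK = [-1.1226 -1.7358; -0.2453 -0.4717]
AᵀP(A−BK) = [2.7264 1.8585; 1.8585 3.1509]
P' = Q + AᵀP(A−BK) = [3.7264 1.8585; 1.8585 4.1509]
tr(P') = 7.8774

1.6226 -0.2642


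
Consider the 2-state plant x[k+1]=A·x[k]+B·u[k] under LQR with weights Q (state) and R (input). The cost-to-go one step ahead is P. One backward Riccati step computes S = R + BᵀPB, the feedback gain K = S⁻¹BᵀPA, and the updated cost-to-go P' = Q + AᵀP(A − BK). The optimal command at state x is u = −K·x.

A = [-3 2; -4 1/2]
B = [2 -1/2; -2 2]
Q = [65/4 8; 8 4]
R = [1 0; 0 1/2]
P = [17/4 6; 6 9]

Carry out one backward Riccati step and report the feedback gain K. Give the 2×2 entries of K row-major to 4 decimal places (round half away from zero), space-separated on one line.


-0.7607 0.4903 -3.8111 1.2626

BᵀP = [-3.5000 -6.0000; 9.8750 15.0000]
S = R + BᵀPB = [1 0; 0 1/2] + [5.0000 -10.2500; -10.2500 25.0625] = [6.0000 -10.2500; -10.2500 25.5625]
BᵀPA = [34.5000 -10.0000; -89.6250 27.2500]
K = S⁻¹·BᵀPA = [-0.7607 0.4903; -3.8111 1.2626]
A−BK = [-3.3842 1.6507; 2.1009 -1.0446]
AᵀP(A−BK) = [10.9211 -4.2536; -4.2536 1.7468]
P' = Q + AᵀP(A−BK) = [27.1711 3.7464; 3.7464 5.7468]
tr(P') = 32.9179


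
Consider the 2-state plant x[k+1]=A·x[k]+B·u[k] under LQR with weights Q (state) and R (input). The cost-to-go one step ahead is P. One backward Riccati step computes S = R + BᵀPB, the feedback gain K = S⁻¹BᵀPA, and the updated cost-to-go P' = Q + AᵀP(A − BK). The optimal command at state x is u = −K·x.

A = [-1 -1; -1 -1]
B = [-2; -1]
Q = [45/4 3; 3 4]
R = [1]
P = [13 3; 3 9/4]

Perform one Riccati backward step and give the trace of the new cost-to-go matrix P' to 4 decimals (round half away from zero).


16.4842

BᵀP = [-29.0000 -8.2500]
S = R + BᵀPB = [1] + [66.2500] = [67.2500]
BᵀPA = [37.2500 37.2500]
K = S⁻¹·BᵀPA = [0.5539 0.5539]
A−BK = [0.1078 0.1078; -0.4461 -0.4461]
AᵀP(A−BK) = [0.6171 0.6171; 0.6171 0.6171]
P' = Q + AᵀP(A−BK) = [11.8671 3.6171; 3.6171 4.6171]
tr(P') = 16.4842


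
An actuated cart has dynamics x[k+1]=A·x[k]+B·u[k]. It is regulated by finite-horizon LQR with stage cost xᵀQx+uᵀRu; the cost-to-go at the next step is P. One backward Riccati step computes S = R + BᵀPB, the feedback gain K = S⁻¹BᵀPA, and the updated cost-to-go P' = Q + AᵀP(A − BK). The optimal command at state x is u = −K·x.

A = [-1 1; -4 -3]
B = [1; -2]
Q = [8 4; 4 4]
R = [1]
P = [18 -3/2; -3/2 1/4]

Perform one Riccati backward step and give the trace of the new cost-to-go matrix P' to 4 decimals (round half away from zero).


16.7115

BᵀP = [21.0000 -2.0000]
S = R + BᵀPB = [1] + [25.0000] = [26.0000]
BᵀPA = [-13.0000 27.0000]
K = S⁻¹·BᵀPA = [-0.5000 1.0385]
A−BK = [-0.5000 -0.0385; -5.0000 -0.9231]
AᵀP(A−BK) = [3.5000 0.0000; 0.0000 1.2115]
P' = Q + AᵀP(A−BK) = [11.5000 4.0000; 4.0000 5.2115]
tr(P') = 16.7115


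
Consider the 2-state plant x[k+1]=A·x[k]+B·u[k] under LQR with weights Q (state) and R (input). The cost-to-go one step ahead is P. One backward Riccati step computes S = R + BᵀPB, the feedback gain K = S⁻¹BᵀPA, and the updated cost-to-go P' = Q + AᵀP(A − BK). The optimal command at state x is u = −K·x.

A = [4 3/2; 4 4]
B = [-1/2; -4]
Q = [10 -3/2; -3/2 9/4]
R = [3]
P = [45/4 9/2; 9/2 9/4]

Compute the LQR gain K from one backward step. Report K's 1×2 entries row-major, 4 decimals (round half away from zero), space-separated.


BᵀP = [-23.6250 -11.2500]
S = R + BᵀPB = [3] + [56.8125] = [59.8125]
BᵀPA = [-139.5000 -80.4375]
K = S⁻¹·BᵀPA = [-2.3323 -1.3448]
A−BK = [2.8339 0.8276; -5.3292 -1.3793]
AᵀP(A−BK) = [34.6458 14.8966; 14.8966 7.1379]
P' = Q + AᵀP(A−BK) = [44.6458 13.3966; 13.3966 9.3879]
tr(P') = 54.0337

-2.3323 -1.3448


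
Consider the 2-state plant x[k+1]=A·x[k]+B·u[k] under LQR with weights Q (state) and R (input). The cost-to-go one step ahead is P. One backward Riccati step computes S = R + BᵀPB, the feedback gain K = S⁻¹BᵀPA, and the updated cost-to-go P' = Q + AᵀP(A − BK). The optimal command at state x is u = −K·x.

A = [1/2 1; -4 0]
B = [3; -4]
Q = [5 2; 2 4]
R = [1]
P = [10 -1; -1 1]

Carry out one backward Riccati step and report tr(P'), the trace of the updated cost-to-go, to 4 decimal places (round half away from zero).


BᵀP = [34.0000 -7.0000]
S = R + BᵀPB = [1] + [130.0000] = [131.0000]
BᵀPA = [45.0000 34.0000]
K = S⁻¹·BᵀPA = [0.3435 0.2595]
A−BK = [-0.5305 0.2214; -2.6260 1.0382]
AᵀP(A−BK) = [7.0420 -2.6794; -2.6794 1.1756]
P' = Q + AᵀP(A−BK) = [12.0420 -0.6794; -0.6794 5.1756]
tr(P') = 17.2176

17.2176


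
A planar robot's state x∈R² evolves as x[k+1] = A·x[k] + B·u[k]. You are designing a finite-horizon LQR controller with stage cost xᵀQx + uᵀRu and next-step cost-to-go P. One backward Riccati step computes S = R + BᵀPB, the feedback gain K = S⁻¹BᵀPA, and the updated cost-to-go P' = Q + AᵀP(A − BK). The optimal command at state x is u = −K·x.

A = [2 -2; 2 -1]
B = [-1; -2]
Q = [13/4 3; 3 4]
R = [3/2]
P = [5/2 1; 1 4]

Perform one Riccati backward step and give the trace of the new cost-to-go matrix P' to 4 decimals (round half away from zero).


BᵀP = [-4.5000 -9.0000]
S = R + BᵀPB = [3/2] + [22.5000] = [24.0000]
BᵀPA = [-27.0000 18.0000]
K = S⁻¹·BᵀPA = [-1.1250 0.7500]
A−BK = [0.8750 -1.2500; -0.2500 0.5000]
AᵀP(A−BK) = [3.6250 -3.7500; -3.7500 4.5000]
P' = Q + AᵀP(A−BK) = [6.8750 -0.7500; -0.7500 8.5000]
tr(P') = 15.3750

15.3750


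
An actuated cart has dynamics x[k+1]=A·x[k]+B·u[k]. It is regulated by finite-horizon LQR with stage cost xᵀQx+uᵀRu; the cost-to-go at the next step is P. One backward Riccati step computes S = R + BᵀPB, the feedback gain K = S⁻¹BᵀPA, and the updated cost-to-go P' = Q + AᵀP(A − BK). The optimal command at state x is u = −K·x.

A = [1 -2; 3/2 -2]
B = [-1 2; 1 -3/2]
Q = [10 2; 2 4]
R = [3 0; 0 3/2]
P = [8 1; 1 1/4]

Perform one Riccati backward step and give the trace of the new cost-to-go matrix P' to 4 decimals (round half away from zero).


BᵀP = [-7.0000 -0.7500; 14.5000 1.6250]
S = R + BᵀPB = [3 0; 0 3/2] + [6.2500 -12.8750; -12.8750 26.5625] = [9.2500 -12.8750; -12.8750 28.0625]
BᵀPA = [-8.1250 15.5000; 16.9375 -32.2500]
K = S⁻¹·BᵀPA = [-0.1059 0.2105; 0.5550 -1.0526]
A−BK = [-0.2159 0.3158; 2.4384 -3.7895]
AᵀP(A−BK) = [1.3021 -2.2105; -2.2105 3.7895]
P' = Q + AᵀP(A−BK) = [11.3021 -0.2105; -0.2105 7.7895]
tr(P') = 19.0916

19.0916


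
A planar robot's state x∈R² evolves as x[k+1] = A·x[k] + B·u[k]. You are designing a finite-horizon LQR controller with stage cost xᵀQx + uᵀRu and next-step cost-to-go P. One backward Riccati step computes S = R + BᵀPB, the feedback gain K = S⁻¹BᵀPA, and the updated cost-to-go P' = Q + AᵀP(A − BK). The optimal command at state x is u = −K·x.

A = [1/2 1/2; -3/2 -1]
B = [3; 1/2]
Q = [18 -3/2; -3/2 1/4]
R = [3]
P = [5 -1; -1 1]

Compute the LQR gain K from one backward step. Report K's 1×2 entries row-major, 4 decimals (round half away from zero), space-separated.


0.2431 0.2155

BᵀP = [14.5000 -2.5000]
S = R + BᵀPB = [3] + [42.2500] = [45.2500]
BᵀPA = [11.0000 9.7500]
K = S⁻¹·BᵀPA = [0.2431 0.2155]
A−BK = [-0.2293 -0.1464; -1.6215 -1.1077]
AᵀP(A−BK) = [2.3260 1.6298; 1.6298 1.1492]
P' = Q + AᵀP(A−BK) = [20.3260 0.1298; 0.1298 1.3992]
tr(P') = 21.7251


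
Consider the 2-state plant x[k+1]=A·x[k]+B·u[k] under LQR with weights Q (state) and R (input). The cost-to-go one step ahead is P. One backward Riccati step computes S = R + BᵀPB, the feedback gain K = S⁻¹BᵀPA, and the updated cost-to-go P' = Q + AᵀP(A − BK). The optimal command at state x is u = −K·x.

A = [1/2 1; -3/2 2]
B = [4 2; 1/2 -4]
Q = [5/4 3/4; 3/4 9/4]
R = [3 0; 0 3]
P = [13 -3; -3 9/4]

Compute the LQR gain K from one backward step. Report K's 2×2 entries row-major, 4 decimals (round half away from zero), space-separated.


BᵀP = [50.5000 -10.8750; 38.0000 -15.0000]
S = R + BᵀPB = [3 0; 0 3] + [196.5625 144.5000; 144.5000 136.0000] = [199.5625 144.5000; 144.5000 139.0000]
BᵀPA = [41.5625 28.7500; 41.5000 8.0000]
K = S⁻¹·BᵀPA = [-0.0320 0.4141; 0.3318 -0.3729]
A−BK = [-0.0356 0.0895; -0.1566 0.3012]
AᵀP(A−BK) = [0.3716 -0.4844; -0.4844 1.0782]
P' = Q + AᵀP(A−BK) = [1.6216 0.2656; 0.2656 3.3282]
tr(P') = 4.9498

-0.0320 0.4141 0.3318 -0.3729


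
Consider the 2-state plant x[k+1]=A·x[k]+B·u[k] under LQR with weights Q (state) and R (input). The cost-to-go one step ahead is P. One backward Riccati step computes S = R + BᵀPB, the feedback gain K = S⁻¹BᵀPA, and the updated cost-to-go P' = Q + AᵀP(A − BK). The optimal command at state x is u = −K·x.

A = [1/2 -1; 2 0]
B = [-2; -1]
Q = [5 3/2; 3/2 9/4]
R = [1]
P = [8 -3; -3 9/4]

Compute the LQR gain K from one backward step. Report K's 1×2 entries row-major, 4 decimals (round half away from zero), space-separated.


BᵀP = [-13.0000 3.7500]
S = R + BᵀPB = [1] + [22.2500] = [23.2500]
BᵀPA = [1.0000 13.0000]
K = S⁻¹·BᵀPA = [0.0430 0.5591]
A−BK = [0.5860 0.1183; 2.0430 0.5591]
AᵀP(A−BK) = [4.9570 1.4409; 1.4409 0.7312]
P' = Q + AᵀP(A−BK) = [9.9570 2.9409; 2.9409 2.9812]
tr(P') = 12.9382

0.0430 0.5591


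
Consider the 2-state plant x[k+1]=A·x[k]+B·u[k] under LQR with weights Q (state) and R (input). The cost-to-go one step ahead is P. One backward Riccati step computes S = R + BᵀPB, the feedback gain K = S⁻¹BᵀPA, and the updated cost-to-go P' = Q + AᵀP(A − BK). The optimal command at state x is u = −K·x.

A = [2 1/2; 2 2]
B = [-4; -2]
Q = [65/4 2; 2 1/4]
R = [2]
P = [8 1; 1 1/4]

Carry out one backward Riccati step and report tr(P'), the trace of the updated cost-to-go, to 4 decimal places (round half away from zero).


BᵀP = [-34.0000 -4.5000]
S = R + BᵀPB = [2] + [145.0000] = [147.0000]
BᵀPA = [-77.0000 -26.0000]
K = S⁻¹·BᵀPA = [-0.5238 -0.1769]
A−BK = [-0.0952 -0.2075; 0.9524 1.6463]
AᵀP(A−BK) = [0.6667 0.3810; 0.3810 0.4014]
P' = Q + AᵀP(A−BK) = [16.9167 2.3810; 2.3810 0.6514]
tr(P') = 17.5680

17.5680


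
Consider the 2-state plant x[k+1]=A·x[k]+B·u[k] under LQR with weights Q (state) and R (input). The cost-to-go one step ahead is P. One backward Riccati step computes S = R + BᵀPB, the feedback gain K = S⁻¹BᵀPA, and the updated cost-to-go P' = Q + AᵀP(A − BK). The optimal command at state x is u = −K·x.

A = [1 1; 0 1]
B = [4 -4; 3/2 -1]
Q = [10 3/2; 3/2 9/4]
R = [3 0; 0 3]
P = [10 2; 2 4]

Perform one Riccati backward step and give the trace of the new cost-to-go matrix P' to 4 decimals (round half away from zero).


BᵀP = [43.0000 14.0000; -42.0000 -12.0000]
S = R + BᵀPB = [3 0; 0 3] + [193.0000 -186.0000; -186.0000 180.0000] = [196.0000 -186.0000; -186.0000 183.0000]
BᵀPA = [43.0000 57.0000; -42.0000 -54.0000]
K = S⁻¹·BᵀPA = [0.0448 0.3042; -0.1840 0.0142]
A−BK = [0.0849 -0.1604; -0.2512 0.5578]
AᵀP(A−BK) = [0.3467 -0.4882; -0.4882 1.4222]
P' = Q + AᵀP(A−BK) = [10.3467 1.0118; 1.0118 3.6722]
tr(P') = 14.0189

14.0189


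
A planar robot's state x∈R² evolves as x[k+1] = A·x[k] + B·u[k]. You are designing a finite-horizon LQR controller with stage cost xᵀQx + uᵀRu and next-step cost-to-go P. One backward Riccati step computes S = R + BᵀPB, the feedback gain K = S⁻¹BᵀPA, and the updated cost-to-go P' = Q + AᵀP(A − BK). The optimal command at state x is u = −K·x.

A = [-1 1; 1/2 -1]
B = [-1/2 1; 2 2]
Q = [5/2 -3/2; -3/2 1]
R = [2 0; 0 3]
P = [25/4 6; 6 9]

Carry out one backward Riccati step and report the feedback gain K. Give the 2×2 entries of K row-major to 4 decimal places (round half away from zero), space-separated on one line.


BᵀP = [8.8750 15.0000; 18.2500 24.0000]
S = R + BᵀPB = [2 0; 0 3] + [25.5625 38.8750; 38.8750 66.2500] = [27.5625 38.8750; 38.8750 69.2500]
BᵀPA = [-1.3750 -6.1250; -6.2500 -5.7500]
K = S⁻¹·BᵀPA = [0.3718 -0.5048; -0.2989 0.2003]
A−BK = [-0.5152 0.5473; 0.3544 -0.3911]
AᵀP(A−BK) = [1.1428 -1.1919; -1.1919 1.3101]
P' = Q + AᵀP(A−BK) = [3.6428 -2.6919; -2.6919 2.3101]
tr(P') = 5.9529

0.3718 -0.5048 -0.2989 0.2003


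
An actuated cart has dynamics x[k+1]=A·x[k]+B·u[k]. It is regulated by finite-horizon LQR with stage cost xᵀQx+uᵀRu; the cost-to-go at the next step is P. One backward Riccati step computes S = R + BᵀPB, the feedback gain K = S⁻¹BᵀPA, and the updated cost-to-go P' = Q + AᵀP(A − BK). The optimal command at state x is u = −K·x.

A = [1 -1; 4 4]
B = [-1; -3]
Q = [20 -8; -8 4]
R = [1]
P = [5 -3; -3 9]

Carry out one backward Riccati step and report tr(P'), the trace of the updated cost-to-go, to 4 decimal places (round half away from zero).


BᵀP = [4.0000 -24.0000]
S = R + BᵀPB = [1] + [68.0000] = [69.0000]
BᵀPA = [-92.0000 -100.0000]
K = S⁻¹·BᵀPA = [-1.3333 -1.4493]
A−BK = [-0.3333 -2.4493; 0.0000 -0.3478]
AᵀP(A−BK) = [2.3333 5.6667; 5.6667 28.0725]
P' = Q + AᵀP(A−BK) = [22.3333 -2.3333; -2.3333 32.0725]
tr(P') = 54.4058

54.4058


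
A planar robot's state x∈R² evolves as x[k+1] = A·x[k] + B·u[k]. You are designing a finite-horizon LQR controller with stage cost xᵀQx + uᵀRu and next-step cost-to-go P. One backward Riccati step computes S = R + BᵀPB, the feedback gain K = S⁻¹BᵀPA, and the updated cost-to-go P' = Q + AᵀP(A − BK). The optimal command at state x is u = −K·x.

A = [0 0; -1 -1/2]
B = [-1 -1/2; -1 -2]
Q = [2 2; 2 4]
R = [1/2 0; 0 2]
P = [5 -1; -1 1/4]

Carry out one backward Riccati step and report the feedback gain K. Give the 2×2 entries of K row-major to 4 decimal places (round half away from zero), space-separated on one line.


-0.2061 -0.1031 0.0458 0.0229

BᵀP = [-4.0000 0.7500; -0.5000 0.0000]
S = R + BᵀPB = [1/2 0; 0 2] + [3.2500 0.5000; 0.5000 0.2500] = [3.7500 0.5000; 0.5000 2.2500]
BᵀPA = [-0.7500 -0.3750; 0.0000 0.0000]
K = S⁻¹·BᵀPA = [-0.2061 -0.1031; 0.0458 0.0229]
A−BK = [-0.1832 -0.0916; -1.1145 -0.5573]
AᵀP(A−BK) = [0.0954 0.0477; 0.0477 0.0239]
P' = Q + AᵀP(A−BK) = [2.0954 2.0477; 2.0477 4.0239]
tr(P') = 6.1193


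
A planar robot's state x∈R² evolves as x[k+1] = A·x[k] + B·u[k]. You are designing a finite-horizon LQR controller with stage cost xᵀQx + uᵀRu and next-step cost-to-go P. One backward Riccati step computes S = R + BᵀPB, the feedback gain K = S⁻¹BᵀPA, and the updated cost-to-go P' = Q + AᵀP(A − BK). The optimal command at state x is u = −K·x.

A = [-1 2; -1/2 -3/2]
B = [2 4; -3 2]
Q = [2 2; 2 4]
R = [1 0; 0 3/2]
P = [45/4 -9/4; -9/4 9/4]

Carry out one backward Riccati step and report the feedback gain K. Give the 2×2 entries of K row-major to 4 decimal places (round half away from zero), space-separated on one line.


BᵀP = [29.2500 -11.2500; 40.5000 -4.5000]
S = R + BᵀPB = [1 0; 0 3/2] + [92.2500 94.5000; 94.5000 153.0000] = [93.2500 94.5000; 94.5000 154.5000]
BᵀPA = [-23.6250 75.3750; -38.2500 87.7500]
K = S⁻¹·BᵀPA = [-0.0065 0.6122; -0.2436 0.1935]
A−BK = [-0.0126 0.0016; -0.0322 -0.0503]
AᵀP(A−BK) = [0.0914 -0.0726; -0.0726 0.4371]
P' = Q + AᵀP(A−BK) = [2.0914 1.9274; 1.9274 4.4371]
tr(P') = 6.5284

-0.0065 0.6122 -0.2436 0.1935


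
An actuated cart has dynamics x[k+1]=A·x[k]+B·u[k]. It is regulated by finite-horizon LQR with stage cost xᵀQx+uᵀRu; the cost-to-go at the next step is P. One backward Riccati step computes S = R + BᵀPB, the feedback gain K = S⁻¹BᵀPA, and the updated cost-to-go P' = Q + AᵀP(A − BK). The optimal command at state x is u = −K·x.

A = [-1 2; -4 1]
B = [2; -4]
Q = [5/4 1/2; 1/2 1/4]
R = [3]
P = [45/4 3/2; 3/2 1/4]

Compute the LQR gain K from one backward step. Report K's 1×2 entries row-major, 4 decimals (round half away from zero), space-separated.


-0.8750 1.2500

BᵀP = [16.5000 2.0000]
S = R + BᵀPB = [3] + [25.0000] = [28.0000]
BᵀPA = [-24.5000 35.0000]
K = S⁻¹·BᵀPA = [-0.8750 1.2500]
A−BK = [0.7500 -0.5000; -7.5000 6.0000]
AᵀP(A−BK) = [5.8125 -6.3750; -6.3750 7.5000]
P' = Q + AᵀP(A−BK) = [7.0625 -5.8750; -5.8750 7.7500]
tr(P') = 14.8125


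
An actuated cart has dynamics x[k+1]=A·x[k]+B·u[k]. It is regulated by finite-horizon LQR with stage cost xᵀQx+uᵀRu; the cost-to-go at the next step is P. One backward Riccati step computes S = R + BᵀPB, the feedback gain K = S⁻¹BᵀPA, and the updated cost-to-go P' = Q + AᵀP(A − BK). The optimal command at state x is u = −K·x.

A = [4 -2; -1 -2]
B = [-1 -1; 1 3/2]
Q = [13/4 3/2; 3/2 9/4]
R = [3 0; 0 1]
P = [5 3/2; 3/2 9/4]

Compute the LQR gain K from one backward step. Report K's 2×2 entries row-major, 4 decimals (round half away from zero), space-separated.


-1.4224 1.0692 -0.9594 -0.4869

BᵀP = [-3.5000 0.7500; -2.7500 1.8750]
S = R + BᵀPB = [3 0; 0 1] + [4.2500 4.6250; 4.6250 5.5625] = [7.2500 4.6250; 4.6250 6.5625]
BᵀPA = [-14.7500 5.5000; -12.8750 1.7500]
K = S⁻¹·BᵀPA = [-1.4224 1.0692; -0.9594 -0.4869]
A−BK = [1.6181 -1.4177; 1.8616 -2.3389]
AᵀP(A−BK) = [36.9165 -34.9976; -34.9976 35.9714]
P' = Q + AᵀP(A−BK) = [40.1665 -33.4976; -33.4976 38.2214]
tr(P') = 78.3878


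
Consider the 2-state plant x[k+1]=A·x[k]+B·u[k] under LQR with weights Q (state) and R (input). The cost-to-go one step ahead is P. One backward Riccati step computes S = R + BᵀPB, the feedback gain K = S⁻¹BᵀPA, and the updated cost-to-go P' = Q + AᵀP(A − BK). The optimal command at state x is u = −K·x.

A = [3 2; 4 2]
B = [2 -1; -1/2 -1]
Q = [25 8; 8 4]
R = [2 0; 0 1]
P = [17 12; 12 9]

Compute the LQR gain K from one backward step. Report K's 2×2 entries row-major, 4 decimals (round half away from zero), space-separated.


BᵀP = [28.0000 19.5000; -29.0000 -21.0000]
S = R + BᵀPB = [2 0; 0 1] + [46.2500 -47.5000; -47.5000 50.0000] = [48.2500 -47.5000; -47.5000 51.0000]
BᵀPA = [162.0000 95.0000; -171.0000 -100.0000]
K = S⁻¹·BᵀPA = [0.6822 0.4645; -2.7176 -1.5281]
A−BK = [-1.0819 -0.4572; 1.6235 0.7042]
AᵀP(A−BK) = [9.7812 5.4352; 5.4352 3.0562]
P' = Q + AᵀP(A−BK) = [34.7812 13.4352; 13.4352 7.0562]
tr(P') = 41.8374

0.6822 0.4645 -2.7176 -1.5281


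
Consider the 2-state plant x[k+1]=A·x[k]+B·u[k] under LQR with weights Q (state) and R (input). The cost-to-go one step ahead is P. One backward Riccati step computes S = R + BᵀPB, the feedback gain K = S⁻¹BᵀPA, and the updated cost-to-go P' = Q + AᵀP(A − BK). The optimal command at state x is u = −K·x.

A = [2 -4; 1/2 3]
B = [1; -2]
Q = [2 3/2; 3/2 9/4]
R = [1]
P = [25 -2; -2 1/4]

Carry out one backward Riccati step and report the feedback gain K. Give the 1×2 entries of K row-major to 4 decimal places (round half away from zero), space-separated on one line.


1.6214 -3.5286

BᵀP = [29.0000 -2.5000]
S = R + BᵀPB = [1] + [34.0000] = [35.0000]
BᵀPA = [56.7500 -123.5000]
K = S⁻¹·BᵀPA = [1.6214 -3.5286]
A−BK = [0.3786 -0.4714; 3.7429 -4.0571]
AᵀP(A−BK) = [4.0464 -7.3786; -7.3786 14.4714]
P' = Q + AᵀP(A−BK) = [6.0464 -5.8786; -5.8786 16.7214]
tr(P') = 22.7679


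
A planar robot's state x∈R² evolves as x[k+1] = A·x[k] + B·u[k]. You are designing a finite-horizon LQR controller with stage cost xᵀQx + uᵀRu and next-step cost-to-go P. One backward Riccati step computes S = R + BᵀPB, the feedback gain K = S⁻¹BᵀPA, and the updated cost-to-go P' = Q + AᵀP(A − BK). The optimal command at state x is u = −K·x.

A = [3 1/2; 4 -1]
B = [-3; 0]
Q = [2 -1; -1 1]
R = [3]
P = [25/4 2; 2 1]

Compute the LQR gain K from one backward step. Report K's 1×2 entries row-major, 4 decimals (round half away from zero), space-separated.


BᵀP = [-18.7500 -6.0000]
S = R + BᵀPB = [3] + [56.2500] = [59.2500]
BᵀPA = [-80.2500 -3.3750]
K = S⁻¹·BᵀPA = [-1.3544 -0.0570]
A−BK = [-1.0633 0.3291; 4.0000 -1.0000]
AᵀP(A−BK) = [11.5570 -1.1962; -1.1962 0.3703]
P' = Q + AᵀP(A−BK) = [13.5570 -2.1962; -2.1962 1.3703]
tr(P') = 14.9272

-1.3544 -0.0570


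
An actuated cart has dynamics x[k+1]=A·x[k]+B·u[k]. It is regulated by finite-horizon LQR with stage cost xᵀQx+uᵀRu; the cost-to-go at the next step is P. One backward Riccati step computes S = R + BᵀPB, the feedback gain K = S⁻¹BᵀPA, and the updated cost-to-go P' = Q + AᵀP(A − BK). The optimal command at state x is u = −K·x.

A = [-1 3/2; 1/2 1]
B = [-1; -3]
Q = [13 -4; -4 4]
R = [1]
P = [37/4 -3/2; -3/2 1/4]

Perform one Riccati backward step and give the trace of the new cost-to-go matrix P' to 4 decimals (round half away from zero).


BᵀP = [-4.7500 0.7500]
S = R + BᵀPB = [1] + [2.5000] = [3.5000]
BᵀPA = [5.1250 -6.3750]
K = S⁻¹·BᵀPA = [1.4643 -1.8214]
A−BK = [0.4643 -0.3214; 4.8929 -4.4643]
AᵀP(A−BK) = [3.3080 -4.0402; -4.0402 4.9509]
P' = Q + AᵀP(A−BK) = [16.3080 -8.0402; -8.0402 8.9509]
tr(P') = 25.2589

25.2589


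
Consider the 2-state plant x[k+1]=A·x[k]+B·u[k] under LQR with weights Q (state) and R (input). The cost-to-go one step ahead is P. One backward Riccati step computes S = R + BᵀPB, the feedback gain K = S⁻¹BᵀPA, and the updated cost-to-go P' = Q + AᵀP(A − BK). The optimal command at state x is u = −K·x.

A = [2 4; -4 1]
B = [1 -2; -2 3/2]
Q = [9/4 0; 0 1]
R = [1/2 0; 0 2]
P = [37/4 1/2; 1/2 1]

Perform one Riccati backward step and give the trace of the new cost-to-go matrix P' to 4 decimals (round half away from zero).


24.2615

BᵀP = [8.2500 -1.5000; -17.7500 0.5000]
S = R + BᵀPB = [1/2 0; 0 2] + [11.2500 -18.7500; -18.7500 36.2500] = [11.7500 -18.7500; -18.7500 38.2500]
BᵀPA = [22.5000 31.5000; -37.5000 -70.5000]
K = S⁻¹·BᵀPA = [1.6092 -1.1954; -0.1916 -2.4291]
A−BK = [0.0077 0.3372; -0.4943 2.2529]
AᵀP(A−BK) = [1.6092 -1.1954; -1.1954 19.4023]
P' = Q + AᵀP(A−BK) = [3.8592 -1.1954; -1.1954 20.4023]
tr(P') = 24.2615


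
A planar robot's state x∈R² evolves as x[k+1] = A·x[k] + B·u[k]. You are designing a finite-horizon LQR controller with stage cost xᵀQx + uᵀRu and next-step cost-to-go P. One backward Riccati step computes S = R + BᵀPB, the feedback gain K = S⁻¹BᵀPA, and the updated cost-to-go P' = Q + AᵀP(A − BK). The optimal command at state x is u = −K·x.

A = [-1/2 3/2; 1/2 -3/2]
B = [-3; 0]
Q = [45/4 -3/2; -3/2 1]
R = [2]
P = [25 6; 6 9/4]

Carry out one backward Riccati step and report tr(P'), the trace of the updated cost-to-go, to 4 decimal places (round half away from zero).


BᵀP = [-75.0000 -18.0000]
S = R + BᵀPB = [2] + [225.0000] = [227.0000]
BᵀPA = [28.5000 -85.5000]
K = S⁻¹·BᵀPA = [0.1256 -0.3767]
A−BK = [-0.1233 0.3700; 0.5000 -1.5000]
AᵀP(A−BK) = [0.2343 -0.7029; -0.7029 2.1088]
P' = Q + AᵀP(A−BK) = [11.4843 -2.2029; -2.2029 3.1088]
tr(P') = 14.5931

14.5931


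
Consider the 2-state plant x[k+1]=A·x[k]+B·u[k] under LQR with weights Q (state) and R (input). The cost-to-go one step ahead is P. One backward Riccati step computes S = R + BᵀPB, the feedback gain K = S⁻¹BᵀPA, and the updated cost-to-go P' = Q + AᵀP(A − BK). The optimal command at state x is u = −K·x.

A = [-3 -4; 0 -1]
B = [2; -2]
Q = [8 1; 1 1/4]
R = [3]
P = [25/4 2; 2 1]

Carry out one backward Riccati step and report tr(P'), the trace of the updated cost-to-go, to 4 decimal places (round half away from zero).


59.8594

BᵀP = [8.5000 2.0000]
S = R + BᵀPB = [3] + [13.0000] = [16.0000]
BᵀPA = [-25.5000 -36.0000]
K = S⁻¹·BᵀPA = [-1.5938 -2.2500]
A−BK = [0.1875 0.5000; -3.1875 -5.5000]
AᵀP(A−BK) = [15.6094 23.6250; 23.6250 36.0000]
P' = Q + AᵀP(A−BK) = [23.6094 24.6250; 24.6250 36.2500]
tr(P') = 59.8594


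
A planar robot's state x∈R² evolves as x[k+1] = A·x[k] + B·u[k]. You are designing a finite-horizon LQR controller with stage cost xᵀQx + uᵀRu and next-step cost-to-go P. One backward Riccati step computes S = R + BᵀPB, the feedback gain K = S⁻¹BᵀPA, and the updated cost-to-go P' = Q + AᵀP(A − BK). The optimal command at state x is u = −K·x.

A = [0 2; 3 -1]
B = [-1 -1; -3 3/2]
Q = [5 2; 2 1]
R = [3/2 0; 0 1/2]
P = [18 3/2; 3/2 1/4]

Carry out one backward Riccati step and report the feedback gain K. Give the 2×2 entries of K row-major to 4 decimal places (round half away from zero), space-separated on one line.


-0.4114 -0.5074 0.3086 -1.4194

BᵀP = [-22.5000 -2.2500; -15.7500 -1.1250]
S = R + BᵀPB = [3/2 0; 0 1/2] + [29.2500 19.1250; 19.1250 14.0625] = [30.7500 19.1250; 19.1250 14.5625]
BᵀPA = [-6.7500 -42.7500; -3.3750 -30.3750]
K = S⁻¹·BᵀPA = [-0.4114 -0.5074; 0.3086 -1.4194]
A−BK = [-0.1029 0.0731; 1.3029 -0.3931]
AᵀP(A−BK) = [0.5143 0.0343; 0.0343 1.4423]
P' = Q + AᵀP(A−BK) = [5.5143 2.0343; 2.0343 2.4423]
tr(P') = 7.9566


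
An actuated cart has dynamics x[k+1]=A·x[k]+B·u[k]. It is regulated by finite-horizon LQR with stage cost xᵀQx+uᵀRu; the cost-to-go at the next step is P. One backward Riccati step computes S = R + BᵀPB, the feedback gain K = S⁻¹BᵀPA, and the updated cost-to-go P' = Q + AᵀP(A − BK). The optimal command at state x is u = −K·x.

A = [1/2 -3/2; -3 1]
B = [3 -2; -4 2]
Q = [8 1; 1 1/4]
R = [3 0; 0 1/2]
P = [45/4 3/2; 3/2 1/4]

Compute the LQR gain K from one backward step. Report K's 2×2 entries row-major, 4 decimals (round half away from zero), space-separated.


BᵀP = [27.7500 3.5000; -19.5000 -2.5000]
S = R + BᵀPB = [3 0; 0 1/2] + [69.2500 -48.5000; -48.5000 34.0000] = [72.2500 -48.5000; -48.5000 34.5000]
BᵀPA = [3.3750 -38.1250; -2.2500 26.7500]
K = S⁻¹·BᵀPA = [0.0521 -0.1278; 0.0080 0.5957]
A−BK = [0.3598 0.0748; -2.8077 -0.7026]
AᵀP(A−BK) = [0.4047 0.0841; 0.0841 0.2551]
P' = Q + AᵀP(A−BK) = [8.4047 1.0841; 1.0841 0.5051]
tr(P') = 8.9098

0.0521 -0.1278 0.0080 0.5957


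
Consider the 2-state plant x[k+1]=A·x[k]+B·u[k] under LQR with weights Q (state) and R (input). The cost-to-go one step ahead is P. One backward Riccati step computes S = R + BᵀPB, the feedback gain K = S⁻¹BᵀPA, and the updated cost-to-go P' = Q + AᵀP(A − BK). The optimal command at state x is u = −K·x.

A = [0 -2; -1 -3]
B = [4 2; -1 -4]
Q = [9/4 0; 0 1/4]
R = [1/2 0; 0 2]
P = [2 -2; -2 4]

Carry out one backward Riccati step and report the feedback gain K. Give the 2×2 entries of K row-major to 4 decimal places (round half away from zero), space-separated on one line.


-0.0935 -0.7991 0.2487 0.8523

BᵀP = [10.0000 -12.0000; 12.0000 -20.0000]
S = R + BᵀPB = [1/2 0; 0 2] + [52.0000 68.0000; 68.0000 104.0000] = [52.5000 68.0000; 68.0000 106.0000]
BᵀPA = [12.0000 16.0000; 20.0000 36.0000]
K = S⁻¹·BᵀPA = [-0.0935 -0.7991; 0.2487 0.8523]
A−BK = [-0.1233 -0.5080; -0.0988 -0.3900]
AᵀP(A−BK) = [0.1488 0.5441; 0.5441 2.1041]
P' = Q + AᵀP(A−BK) = [2.3988 0.5441; 0.5441 2.3541]
tr(P') = 4.7529


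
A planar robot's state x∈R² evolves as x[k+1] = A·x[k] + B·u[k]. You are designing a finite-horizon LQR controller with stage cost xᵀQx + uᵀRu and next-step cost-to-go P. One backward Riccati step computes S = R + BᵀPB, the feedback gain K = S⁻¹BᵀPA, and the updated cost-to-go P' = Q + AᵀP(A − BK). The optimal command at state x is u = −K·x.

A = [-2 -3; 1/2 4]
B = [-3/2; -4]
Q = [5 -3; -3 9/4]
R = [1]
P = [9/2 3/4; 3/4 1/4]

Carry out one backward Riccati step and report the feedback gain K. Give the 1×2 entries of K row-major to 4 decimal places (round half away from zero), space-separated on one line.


BᵀP = [-9.7500 -2.1250]
S = R + BᵀPB = [1] + [23.1250] = [24.1250]
BᵀPA = [18.4375 20.7500]
K = S⁻¹·BᵀPA = [0.7642 0.8601]
A−BK = [-0.8536 -1.7098; 3.5570 7.4404]
AᵀP(A−BK) = [2.4717 4.5168; 4.5168 8.6528]
P' = Q + AᵀP(A−BK) = [7.4717 1.5168; 1.5168 10.9028]
tr(P') = 18.3745

0.7642 0.8601


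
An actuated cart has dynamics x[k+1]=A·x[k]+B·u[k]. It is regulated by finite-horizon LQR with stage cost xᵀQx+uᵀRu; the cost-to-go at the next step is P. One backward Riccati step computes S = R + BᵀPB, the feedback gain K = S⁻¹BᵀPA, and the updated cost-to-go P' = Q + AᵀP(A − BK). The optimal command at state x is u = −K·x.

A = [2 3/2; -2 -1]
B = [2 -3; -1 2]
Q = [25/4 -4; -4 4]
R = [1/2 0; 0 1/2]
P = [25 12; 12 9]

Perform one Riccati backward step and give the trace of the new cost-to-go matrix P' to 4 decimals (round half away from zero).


BᵀP = [38.0000 15.0000; -51.0000 -18.0000]
S = R + BᵀPB = [1/2 0; 0 1/2] + [61.0000 -84.0000; -84.0000 117.0000] = [61.5000 -84.0000; -84.0000 117.5000]
BᵀPA = [46.0000 42.0000; -66.0000 -58.5000]
K = S⁻¹·BᵀPA = [-0.8164 0.1233; -1.1454 -0.4097]
A−BK = [0.1968 0.0242; -0.5257 -0.0573]
AᵀP(A−BK) = [1.9618 0.2863; 0.2863 0.1024]
P' = Q + AᵀP(A−BK) = [8.2118 -3.7137; -3.7137 4.1024]
tr(P') = 12.3142

12.3142


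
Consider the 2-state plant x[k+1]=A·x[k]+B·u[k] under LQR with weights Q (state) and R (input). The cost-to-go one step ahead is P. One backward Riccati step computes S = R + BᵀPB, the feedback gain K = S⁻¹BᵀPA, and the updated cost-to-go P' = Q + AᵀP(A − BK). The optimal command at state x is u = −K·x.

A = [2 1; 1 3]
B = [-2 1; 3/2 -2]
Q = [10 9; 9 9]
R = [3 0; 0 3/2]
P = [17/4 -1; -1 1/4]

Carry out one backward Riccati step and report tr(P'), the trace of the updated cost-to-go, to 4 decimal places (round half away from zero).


BᵀP = [-10.0000 2.3750; 6.2500 -1.5000]
S = R + BᵀPB = [3 0; 0 3/2] + [23.5625 -14.7500; -14.7500 9.2500] = [26.5625 -14.7500; -14.7500 10.7500]
BᵀPA = [-17.6250 -2.8750; 11.0000 1.7500]
K = S⁻¹·BᵀPA = [-0.4004 -0.0749; 0.4739 0.0600]
A−BK = [0.7254 0.7902; 2.5484 3.2324]
AᵀP(A−BK) = [0.9805 0.2696; 0.2696 0.1796]
P' = Q + AᵀP(A−BK) = [10.9805 9.2696; 9.2696 9.1796]
tr(P') = 20.1601

20.1601


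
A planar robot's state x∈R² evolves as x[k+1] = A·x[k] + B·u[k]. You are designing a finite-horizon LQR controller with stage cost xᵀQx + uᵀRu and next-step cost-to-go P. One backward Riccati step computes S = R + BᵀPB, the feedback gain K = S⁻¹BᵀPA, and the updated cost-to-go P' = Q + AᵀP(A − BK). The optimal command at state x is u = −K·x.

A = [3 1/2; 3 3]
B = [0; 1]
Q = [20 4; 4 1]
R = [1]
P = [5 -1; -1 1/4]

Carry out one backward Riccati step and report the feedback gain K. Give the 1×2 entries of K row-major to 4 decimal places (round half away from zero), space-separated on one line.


-1.8000 0.2000

BᵀP = [-1.0000 0.2500]
S = R + BᵀPB = [1] + [0.2500] = [1.2500]
BᵀPA = [-2.2500 0.2500]
K = S⁻¹·BᵀPA = [-1.8000 0.2000]
A−BK = [3.0000 0.5000; 4.8000 2.8000]
AᵀP(A−BK) = [25.2000 -0.3000; -0.3000 0.4500]
P' = Q + AᵀP(A−BK) = [45.2000 3.7000; 3.7000 1.4500]
tr(P') = 46.6500
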